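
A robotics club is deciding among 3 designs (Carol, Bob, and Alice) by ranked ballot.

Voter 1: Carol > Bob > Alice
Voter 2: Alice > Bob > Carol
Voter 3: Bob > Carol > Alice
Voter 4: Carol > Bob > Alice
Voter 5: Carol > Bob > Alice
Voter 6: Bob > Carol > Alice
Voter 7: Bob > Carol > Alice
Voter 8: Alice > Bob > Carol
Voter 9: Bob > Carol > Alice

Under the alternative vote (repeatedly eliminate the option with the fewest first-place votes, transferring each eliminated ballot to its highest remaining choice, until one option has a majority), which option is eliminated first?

Alice

Round 1: Bob 4, Carol 3, Alice 2. Alice has the fewest and is eliminated.
Round 2: Bob 6, Carol 3. Bob has a majority.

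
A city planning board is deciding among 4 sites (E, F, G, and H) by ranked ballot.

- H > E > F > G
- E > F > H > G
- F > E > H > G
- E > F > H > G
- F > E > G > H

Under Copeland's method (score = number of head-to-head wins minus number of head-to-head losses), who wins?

E

Pairwise results:
  E vs F: E wins 3–2.
  E vs G: E wins 5–0.
  E vs H: E wins 4–1.
  F vs G: F wins 5–0.
  F vs H: F wins 4–1.
  G vs H: H wins 4–1.
Copeland scores (wins − losses):
  E: 3 − 0 = 3
  F: 2 − 1 = 1
  G: 0 − 3 = -3
  H: 1 − 2 = -1
E has the best Copeland score.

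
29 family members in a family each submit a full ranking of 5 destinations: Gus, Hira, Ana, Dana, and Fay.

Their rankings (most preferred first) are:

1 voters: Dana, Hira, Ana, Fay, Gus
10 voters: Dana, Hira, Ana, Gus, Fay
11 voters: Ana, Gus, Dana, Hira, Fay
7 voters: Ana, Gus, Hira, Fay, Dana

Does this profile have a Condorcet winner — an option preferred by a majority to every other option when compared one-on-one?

Yes

Head-to-head results (29 voters total):
Gus vs Hira: Gus wins 18–11.
Gus vs Ana: Ana wins 29–0.
Gus vs Dana: Gus wins 18–11.
Gus vs Fay: Gus wins 28–1.
Hira vs Ana: Ana wins 18–11.
Hira vs Dana: Dana wins 22–7.
Hira vs Fay: Hira wins 29–0.
Ana vs Dana: Ana wins 18–11.
Ana vs Fay: Ana wins 29–0.
Dana vs Fay: Dana wins 22–7.
Ana beats each rival — Gus (29–0), Hira (18–11), Dana (18–11), Fay (29–0) — so Ana is the Condorcet winner.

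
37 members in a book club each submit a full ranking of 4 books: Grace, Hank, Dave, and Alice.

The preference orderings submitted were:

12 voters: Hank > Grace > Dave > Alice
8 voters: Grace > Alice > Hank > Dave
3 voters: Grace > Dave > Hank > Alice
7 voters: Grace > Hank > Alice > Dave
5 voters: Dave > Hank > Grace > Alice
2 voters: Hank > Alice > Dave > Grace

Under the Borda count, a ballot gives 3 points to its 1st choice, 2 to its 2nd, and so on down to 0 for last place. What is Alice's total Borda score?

27

Borda scores:
  Grace: 12·2 + 8·3 + 3·3 + 7·3 + 5·1 + 2·0 = 83
  Hank: 12·3 + 8·1 + 3·1 + 7·2 + 5·2 + 2·3 = 77
  Dave: 12·1 + 8·0 + 3·2 + 7·0 + 5·3 + 2·1 = 35
  Alice: 12·0 + 8·2 + 3·0 + 7·1 + 5·0 + 2·2 = 27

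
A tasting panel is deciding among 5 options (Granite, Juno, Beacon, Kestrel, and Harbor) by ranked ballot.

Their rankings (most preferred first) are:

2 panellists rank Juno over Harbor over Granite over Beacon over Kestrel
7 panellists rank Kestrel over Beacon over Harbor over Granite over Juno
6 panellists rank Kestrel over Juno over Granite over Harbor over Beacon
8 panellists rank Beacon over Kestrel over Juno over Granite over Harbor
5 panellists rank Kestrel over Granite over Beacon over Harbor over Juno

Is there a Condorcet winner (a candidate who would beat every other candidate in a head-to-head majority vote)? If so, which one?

Kestrel

Head-to-head results (28 voters total):
Granite vs Juno: Juno wins 16–12.
Granite vs Beacon: Beacon wins 15–13.
Granite vs Kestrel: Kestrel wins 26–2.
Granite vs Harbor: Granite wins 19–9.
Juno vs Beacon: Beacon wins 20–8.
Juno vs Kestrel: Kestrel wins 26–2.
Juno vs Harbor: Juno wins 16–12.
Beacon vs Kestrel: Kestrel wins 18–10.
Beacon vs Harbor: Beacon wins 20–8.
Kestrel vs Harbor: Kestrel wins 26–2.
Kestrel beats each rival — Granite (26–2), Juno (26–2), Beacon (18–10), Harbor (26–2) — so Kestrel is the Condorcet winner.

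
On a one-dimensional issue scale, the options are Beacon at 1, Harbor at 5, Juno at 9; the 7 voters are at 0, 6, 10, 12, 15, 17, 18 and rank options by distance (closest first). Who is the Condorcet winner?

With single-peaked preferences on a line, the Condorcet winner is the candidate closest to the median voter.
The median voter (position 12) is closest to Juno at 9.
Check: Juno vs Harbor — voters closer to Juno: 5 of 7.

Juno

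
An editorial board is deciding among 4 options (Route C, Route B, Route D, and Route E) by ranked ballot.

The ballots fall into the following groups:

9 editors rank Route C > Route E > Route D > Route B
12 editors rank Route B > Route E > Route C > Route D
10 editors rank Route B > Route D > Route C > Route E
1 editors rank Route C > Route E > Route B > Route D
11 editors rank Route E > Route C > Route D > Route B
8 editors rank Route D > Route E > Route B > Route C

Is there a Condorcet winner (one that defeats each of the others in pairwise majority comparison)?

Yes

Head-to-head results (51 voters total):
Route C vs Route B: Route B wins 30–21.
Route C vs Route D: Route C wins 33–18.
Route C vs Route E: Route E wins 31–20.
Route B vs Route D: Route D wins 28–23.
Route B vs Route E: Route E wins 29–22.
Route D vs Route E: Route E wins 33–18.
Route E beats each rival — Route C (31–20), Route B (29–22), Route D (33–18) — so Route E is the Condorcet winner.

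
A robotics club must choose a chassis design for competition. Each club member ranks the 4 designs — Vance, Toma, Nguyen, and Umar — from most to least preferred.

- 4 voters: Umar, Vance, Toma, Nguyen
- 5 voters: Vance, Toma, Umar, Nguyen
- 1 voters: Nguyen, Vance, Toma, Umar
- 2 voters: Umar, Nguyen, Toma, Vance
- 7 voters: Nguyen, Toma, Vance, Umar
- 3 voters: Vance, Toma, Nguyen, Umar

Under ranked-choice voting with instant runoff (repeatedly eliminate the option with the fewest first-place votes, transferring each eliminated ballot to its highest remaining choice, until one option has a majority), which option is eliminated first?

Toma

Round 1: Vance 8, Nguyen 8, Umar 6, Toma 0. Toma has the fewest and is eliminated.
Round 2: Vance 8, Nguyen 8, Umar 6. Umar has the fewest and is eliminated.
Round 3: Vance 12, Nguyen 10. Vance has a majority.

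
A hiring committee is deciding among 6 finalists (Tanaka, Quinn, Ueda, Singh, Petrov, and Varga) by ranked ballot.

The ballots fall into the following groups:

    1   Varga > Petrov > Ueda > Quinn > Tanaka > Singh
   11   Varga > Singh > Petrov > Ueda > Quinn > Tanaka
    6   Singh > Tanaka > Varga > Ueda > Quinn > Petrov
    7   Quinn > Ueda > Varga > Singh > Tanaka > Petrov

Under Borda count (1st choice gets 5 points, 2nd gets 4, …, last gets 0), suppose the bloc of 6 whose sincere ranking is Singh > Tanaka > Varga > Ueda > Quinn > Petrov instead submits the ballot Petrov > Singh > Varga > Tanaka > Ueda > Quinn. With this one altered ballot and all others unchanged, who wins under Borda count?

Varga

Borda totals with the altered ballot: Tanaka 20, Quinn 48, Ueda 59, Singh 82, Petrov 67, Varga 99.
The winner is unchanged: still Varga.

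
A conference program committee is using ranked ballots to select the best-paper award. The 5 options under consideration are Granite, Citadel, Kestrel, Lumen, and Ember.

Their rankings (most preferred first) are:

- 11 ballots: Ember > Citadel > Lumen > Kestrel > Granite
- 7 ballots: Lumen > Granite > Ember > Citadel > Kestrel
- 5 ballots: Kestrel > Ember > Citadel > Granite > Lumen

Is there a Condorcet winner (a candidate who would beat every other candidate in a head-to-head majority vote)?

Head-to-head results (23 voters total):
Granite vs Citadel: Citadel wins 16–7.
Granite vs Kestrel: Kestrel wins 16–7.
Granite vs Lumen: Lumen wins 18–5.
Granite vs Ember: Ember wins 16–7.
Citadel vs Kestrel: Citadel wins 18–5.
Citadel vs Lumen: Citadel wins 16–7.
Citadel vs Ember: Ember wins 23–0.
Kestrel vs Lumen: Lumen wins 18–5.
Kestrel vs Ember: Ember wins 18–5.
Lumen vs Ember: Ember wins 16–7.
Ember beats each rival — Granite (16–7), Citadel (23–0), Kestrel (18–5), Lumen (16–7) — so Ember is the Condorcet winner.

Yes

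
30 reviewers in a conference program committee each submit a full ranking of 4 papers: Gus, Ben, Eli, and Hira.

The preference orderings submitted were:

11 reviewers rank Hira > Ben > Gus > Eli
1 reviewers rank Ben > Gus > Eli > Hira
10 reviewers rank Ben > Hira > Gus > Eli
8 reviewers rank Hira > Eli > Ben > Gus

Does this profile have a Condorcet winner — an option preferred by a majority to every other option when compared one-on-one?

Head-to-head results (30 voters total):
Gus vs Ben: Ben wins 30–0.
Gus vs Eli: Gus wins 22–8.
Gus vs Hira: Hira wins 29–1.
Ben vs Eli: Ben wins 22–8.
Ben vs Hira: Hira wins 19–11.
Eli vs Hira: Hira wins 29–1.
Hira beats each rival — Gus (29–1), Ben (19–11), Eli (29–1) — so Hira is the Condorcet winner.

Yes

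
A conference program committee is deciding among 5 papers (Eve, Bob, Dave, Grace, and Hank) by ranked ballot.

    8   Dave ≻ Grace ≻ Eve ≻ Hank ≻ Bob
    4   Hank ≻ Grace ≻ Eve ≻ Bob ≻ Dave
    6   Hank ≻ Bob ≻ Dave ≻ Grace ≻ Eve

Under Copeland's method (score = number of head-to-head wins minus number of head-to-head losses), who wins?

Pairwise results:
  Eve vs Bob: Eve wins 12–6.
  Eve vs Dave: Dave wins 14–4.
  Eve vs Grace: Grace wins 18–0.
  Eve vs Hank: Hank wins 10–8.
  Bob vs Dave: Bob wins 10–8.
  Bob vs Grace: Grace wins 12–6.
  Bob vs Hank: Hank wins 18–0.
  Dave vs Grace: Dave wins 14–4.
  Dave vs Hank: Hank wins 10–8.
  Grace vs Hank: Hank wins 10–8.
Copeland scores (wins − losses):
  Eve: 1 − 3 = -2
  Bob: 1 − 3 = -2
  Dave: 2 − 2 = 0
  Grace: 2 − 2 = 0
  Hank: 4 − 0 = 4
Hank has the best Copeland score.

Hank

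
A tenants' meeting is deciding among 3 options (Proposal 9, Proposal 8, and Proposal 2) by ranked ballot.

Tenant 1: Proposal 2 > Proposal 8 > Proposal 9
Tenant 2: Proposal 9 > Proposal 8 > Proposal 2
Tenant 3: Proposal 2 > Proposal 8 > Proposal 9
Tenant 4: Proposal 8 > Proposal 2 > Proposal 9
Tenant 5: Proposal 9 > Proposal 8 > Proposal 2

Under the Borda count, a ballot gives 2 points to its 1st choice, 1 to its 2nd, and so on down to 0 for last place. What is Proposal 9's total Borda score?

4

Borda scores:
  Proposal 9: 0 + 2 + 0 + 0 + 2 = 4
  Proposal 8: 1 + 1 + 1 + 2 + 1 = 6
  Proposal 2: 2 + 0 + 2 + 1 + 0 = 5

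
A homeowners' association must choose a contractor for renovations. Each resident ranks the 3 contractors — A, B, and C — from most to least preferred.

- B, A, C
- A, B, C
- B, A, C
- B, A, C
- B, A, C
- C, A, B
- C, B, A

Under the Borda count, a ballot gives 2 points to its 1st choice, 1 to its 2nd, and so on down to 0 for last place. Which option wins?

B

Borda scores:
  A: 1 + 2 + 1 + 1 + 1 + 1 + 0 = 7
  B: 2 + 1 + 2 + 2 + 2 + 0 + 1 = 10
  C: 0 + 0 + 0 + 0 + 0 + 2 + 2 = 4
B has the highest total.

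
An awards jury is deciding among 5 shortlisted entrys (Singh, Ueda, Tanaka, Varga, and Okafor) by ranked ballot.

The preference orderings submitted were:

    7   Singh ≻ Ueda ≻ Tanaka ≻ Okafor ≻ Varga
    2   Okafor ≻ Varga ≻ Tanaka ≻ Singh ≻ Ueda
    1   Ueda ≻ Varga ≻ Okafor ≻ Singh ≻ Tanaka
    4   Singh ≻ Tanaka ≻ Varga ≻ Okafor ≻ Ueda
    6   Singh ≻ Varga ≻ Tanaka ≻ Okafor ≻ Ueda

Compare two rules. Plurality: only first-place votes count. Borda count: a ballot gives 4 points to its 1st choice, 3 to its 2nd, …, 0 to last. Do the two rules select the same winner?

Yes

Plurality first-place counts: Singh 17, Ueda 1, Tanaka 0, Varga 0, Okafor 2 → Singh.
Borda totals: Singh 71, Ueda 25, Tanaka 42, Varga 35, Okafor 27 → Singh.
The two rules agree on Singh.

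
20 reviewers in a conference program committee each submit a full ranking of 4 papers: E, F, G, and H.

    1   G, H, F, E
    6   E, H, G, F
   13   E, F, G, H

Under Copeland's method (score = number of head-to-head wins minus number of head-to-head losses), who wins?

E

Pairwise results:
  E vs F: E wins 19–1.
  E vs G: E wins 19–1.
  E vs H: E wins 19–1.
  F vs G: F wins 13–7.
  F vs H: F wins 13–7.
  G vs H: G wins 14–6.
Copeland scores (wins − losses):
  E: 3 − 0 = 3
  F: 2 − 1 = 1
  G: 1 − 2 = -1
  H: 0 − 3 = -3
E has the best Copeland score.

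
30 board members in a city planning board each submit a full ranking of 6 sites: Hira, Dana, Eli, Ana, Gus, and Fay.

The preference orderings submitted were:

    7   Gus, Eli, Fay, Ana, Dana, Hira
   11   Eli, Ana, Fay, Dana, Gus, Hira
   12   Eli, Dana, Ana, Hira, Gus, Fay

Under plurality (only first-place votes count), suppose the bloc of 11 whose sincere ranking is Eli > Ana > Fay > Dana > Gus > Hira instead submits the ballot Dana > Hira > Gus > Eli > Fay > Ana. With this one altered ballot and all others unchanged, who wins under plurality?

First-place totals with the altered ballot: Hira 0, Dana 11, Eli 12, Ana 0, Gus 7, Fay 0.
The winner is unchanged: still Eli.

Eli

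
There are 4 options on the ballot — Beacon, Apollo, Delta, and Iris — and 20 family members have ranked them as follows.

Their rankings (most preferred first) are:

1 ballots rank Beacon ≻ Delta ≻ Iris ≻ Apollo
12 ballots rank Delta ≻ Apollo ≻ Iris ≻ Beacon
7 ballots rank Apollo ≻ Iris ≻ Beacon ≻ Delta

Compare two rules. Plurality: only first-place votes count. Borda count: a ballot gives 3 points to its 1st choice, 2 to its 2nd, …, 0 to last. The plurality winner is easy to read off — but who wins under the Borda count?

Apollo

Plurality first-place counts: Beacon 1, Apollo 7, Delta 12, Iris 0 → Delta.
Borda totals: Beacon 10, Apollo 45, Delta 38, Iris 27 → Apollo.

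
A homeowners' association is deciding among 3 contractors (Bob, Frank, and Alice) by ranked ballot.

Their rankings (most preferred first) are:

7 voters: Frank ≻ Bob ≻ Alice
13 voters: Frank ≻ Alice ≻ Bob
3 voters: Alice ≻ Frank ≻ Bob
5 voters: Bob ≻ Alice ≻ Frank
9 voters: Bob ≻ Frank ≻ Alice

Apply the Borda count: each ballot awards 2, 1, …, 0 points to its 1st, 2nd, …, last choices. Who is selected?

Frank

Borda scores:
  Bob: 7·1 + 13·0 + 3·0 + 5·2 + 9·2 = 35
  Frank: 7·2 + 13·2 + 3·1 + 5·0 + 9·1 = 52
  Alice: 7·0 + 13·1 + 3·2 + 5·1 + 9·0 = 24
Frank has the highest total.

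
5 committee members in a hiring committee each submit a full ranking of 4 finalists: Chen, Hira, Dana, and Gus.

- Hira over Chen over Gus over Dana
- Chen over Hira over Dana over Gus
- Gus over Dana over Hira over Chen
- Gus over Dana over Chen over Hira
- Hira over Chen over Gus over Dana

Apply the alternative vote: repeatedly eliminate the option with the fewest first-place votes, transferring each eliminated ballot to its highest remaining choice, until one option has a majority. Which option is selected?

Hira

Round 1: Hira 2, Gus 2, Chen 1, Dana 0. Dana has the fewest and is eliminated.
Round 2: Hira 2, Gus 2, Chen 1. Chen has the fewest and is eliminated.
Round 3: Hira 3, Gus 2. Hira has a majority.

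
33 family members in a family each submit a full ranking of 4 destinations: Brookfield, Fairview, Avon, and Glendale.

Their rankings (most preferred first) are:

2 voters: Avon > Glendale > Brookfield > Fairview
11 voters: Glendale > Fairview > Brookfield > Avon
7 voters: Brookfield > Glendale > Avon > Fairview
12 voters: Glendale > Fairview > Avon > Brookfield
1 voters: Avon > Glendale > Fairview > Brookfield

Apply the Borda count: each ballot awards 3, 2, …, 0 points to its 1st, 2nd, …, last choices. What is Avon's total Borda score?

28

Borda scores:
  Brookfield: 2·1 + 11·1 + 7·3 + 12·0 + 0 = 34
  Fairview: 2·0 + 11·2 + 7·0 + 12·2 + 1 = 47
  Avon: 2·3 + 11·0 + 7·1 + 12·1 + 3 = 28
  Glendale: 2·2 + 11·3 + 7·2 + 12·3 + 2 = 89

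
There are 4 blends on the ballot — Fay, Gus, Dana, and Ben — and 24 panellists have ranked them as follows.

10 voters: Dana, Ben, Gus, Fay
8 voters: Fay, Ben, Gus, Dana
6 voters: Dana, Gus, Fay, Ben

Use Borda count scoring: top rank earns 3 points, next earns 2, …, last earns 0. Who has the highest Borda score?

Borda scores:
  Fay: 10·0 + 8·3 + 6·1 = 30
  Gus: 10·1 + 8·1 + 6·2 = 30
  Dana: 10·3 + 8·0 + 6·3 = 48
  Ben: 10·2 + 8·2 + 6·0 = 36
Dana has the highest total.

Dana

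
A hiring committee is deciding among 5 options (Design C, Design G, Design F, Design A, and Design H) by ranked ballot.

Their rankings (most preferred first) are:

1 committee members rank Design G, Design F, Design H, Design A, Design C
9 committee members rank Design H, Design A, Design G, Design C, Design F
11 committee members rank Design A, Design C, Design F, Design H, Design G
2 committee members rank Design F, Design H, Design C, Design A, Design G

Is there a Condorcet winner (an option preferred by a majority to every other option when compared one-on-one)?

No

Head-to-head results (23 voters total):
Design C vs Design G: Design C wins 13–10.
Design C vs Design F: Design C wins 20–3.
Design C vs Design A: Design A wins 21–2.
Design C vs Design H: Design H wins 12–11.
Design G vs Design F: Design F wins 13–10.
Design G vs Design A: Design A wins 22–1.
Design G vs Design H: Design H wins 22–1.
Design F vs Design A: Design A wins 20–3.
Design F vs Design H: Design F wins 14–9.
Design A vs Design H: Design H wins 12–11.
No candidate beats all others: Design C beats Design F beats Design H beats Design C, a majority cycle.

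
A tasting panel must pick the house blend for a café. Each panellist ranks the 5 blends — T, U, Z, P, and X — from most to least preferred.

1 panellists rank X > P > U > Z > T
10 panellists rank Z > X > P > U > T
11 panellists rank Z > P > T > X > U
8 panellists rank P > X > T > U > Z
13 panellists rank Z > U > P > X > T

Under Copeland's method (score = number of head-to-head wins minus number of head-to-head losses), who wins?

Z

Pairwise results:
  T vs U: U wins 24–19.
  T vs Z: Z wins 35–8.
  T vs P: P wins 43–0.
  T vs X: X wins 32–11.
  U vs Z: Z wins 34–9.
  U vs P: P wins 30–13.
  U vs X: X wins 30–13.
  Z vs P: Z wins 34–9.
  Z vs X: Z wins 34–9.
  P vs X: P wins 32–11.
Copeland scores (wins − losses):
  T: 0 − 4 = -4
  U: 1 − 3 = -2
  Z: 4 − 0 = 4
  P: 3 − 1 = 2
  X: 2 − 2 = 0
Z has the best Copeland score.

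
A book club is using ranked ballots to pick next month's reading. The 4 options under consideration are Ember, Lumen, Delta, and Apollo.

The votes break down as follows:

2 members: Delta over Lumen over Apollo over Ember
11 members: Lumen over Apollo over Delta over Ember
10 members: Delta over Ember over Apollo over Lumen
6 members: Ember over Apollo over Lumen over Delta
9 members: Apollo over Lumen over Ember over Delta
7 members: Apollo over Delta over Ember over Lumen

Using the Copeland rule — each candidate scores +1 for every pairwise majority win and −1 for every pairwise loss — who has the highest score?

Apollo

Pairwise results:
  Ember vs Lumen: Ember wins 23–22.
  Ember vs Delta: Delta wins 30–15.
  Ember vs Apollo: Apollo wins 29–16.
  Lumen vs Delta: Lumen wins 26–19.
  Lumen vs Apollo: Apollo wins 32–13.
  Delta vs Apollo: Apollo wins 33–12.
Copeland scores (wins − losses):
  Ember: 1 − 2 = -1
  Lumen: 1 − 2 = -1
  Delta: 1 − 2 = -1
  Apollo: 3 − 0 = 3
Apollo has the best Copeland score.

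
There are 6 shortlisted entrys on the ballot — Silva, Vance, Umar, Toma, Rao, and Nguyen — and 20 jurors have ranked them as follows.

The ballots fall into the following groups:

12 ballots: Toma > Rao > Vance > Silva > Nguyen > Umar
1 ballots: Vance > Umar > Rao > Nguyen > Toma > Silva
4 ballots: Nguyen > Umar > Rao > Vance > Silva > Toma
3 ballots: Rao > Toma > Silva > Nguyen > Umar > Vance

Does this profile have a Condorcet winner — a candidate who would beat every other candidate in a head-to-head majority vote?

Yes

Head-to-head results (20 voters total):
Silva vs Vance: Vance wins 17–3.
Silva vs Umar: Silva wins 15–5.
Silva vs Toma: Toma wins 16–4.
Silva vs Rao: Rao wins 20–0.
Silva vs Nguyen: Silva wins 15–5.
Vance vs Umar: Vance wins 13–7.
Vance vs Toma: Toma wins 15–5.
Vance vs Rao: Rao wins 19–1.
Vance vs Nguyen: Vance wins 13–7.
Umar vs Toma: Toma wins 15–5.
Umar vs Rao: Rao wins 15–5.
Umar vs Nguyen: Nguyen wins 19–1.
Toma vs Rao: Toma wins 12–8.
Toma vs Nguyen: Toma wins 15–5.
Rao vs Nguyen: Rao wins 16–4.
Toma beats each rival — Silva (16–4), Vance (15–5), Umar (15–5), Rao (12–8), Nguyen (15–5) — so Toma is the Condorcet winner.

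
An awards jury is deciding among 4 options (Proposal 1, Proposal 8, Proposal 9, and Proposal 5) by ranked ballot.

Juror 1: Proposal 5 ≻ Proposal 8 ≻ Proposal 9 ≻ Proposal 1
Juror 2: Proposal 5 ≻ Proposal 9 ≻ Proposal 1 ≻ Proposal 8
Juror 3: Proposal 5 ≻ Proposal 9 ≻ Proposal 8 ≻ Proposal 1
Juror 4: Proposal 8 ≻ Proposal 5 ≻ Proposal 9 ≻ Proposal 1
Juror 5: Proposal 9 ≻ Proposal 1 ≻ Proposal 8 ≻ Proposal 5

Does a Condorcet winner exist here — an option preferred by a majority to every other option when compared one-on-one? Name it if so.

Proposal 5

Head-to-head results (5 voters total):
Proposal 1 vs Proposal 8: Proposal 8 wins 3–2.
Proposal 1 vs Proposal 9: Proposal 9 wins 5–0.
Proposal 1 vs Proposal 5: Proposal 5 wins 4–1.
Proposal 8 vs Proposal 9: Proposal 9 wins 3–2.
Proposal 8 vs Proposal 5: Proposal 5 wins 3–2.
Proposal 9 vs Proposal 5: Proposal 5 wins 4–1.
Proposal 5 beats each rival — Proposal 1 (4–1), Proposal 8 (3–2), Proposal 9 (4–1) — so Proposal 5 is the Condorcet winner.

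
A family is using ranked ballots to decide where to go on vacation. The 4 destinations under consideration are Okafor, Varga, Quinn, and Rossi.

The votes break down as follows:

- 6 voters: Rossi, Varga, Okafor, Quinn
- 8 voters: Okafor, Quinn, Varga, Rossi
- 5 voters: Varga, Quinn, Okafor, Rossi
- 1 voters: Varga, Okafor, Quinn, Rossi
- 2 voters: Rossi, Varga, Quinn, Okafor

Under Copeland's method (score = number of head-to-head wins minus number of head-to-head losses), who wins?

Pairwise results:
  Okafor vs Varga: Varga wins 14–8.
  Okafor vs Quinn: Okafor wins 15–7.
  Okafor vs Rossi: Okafor wins 14–8.
  Varga vs Quinn: Varga wins 14–8.
  Varga vs Rossi: Varga wins 14–8.
  Quinn vs Rossi: Quinn wins 14–8.
Copeland scores (wins − losses):
  Okafor: 2 − 1 = 1
  Varga: 3 − 0 = 3
  Quinn: 1 − 2 = -1
  Rossi: 0 − 3 = -3
Varga has the best Copeland score.

Varga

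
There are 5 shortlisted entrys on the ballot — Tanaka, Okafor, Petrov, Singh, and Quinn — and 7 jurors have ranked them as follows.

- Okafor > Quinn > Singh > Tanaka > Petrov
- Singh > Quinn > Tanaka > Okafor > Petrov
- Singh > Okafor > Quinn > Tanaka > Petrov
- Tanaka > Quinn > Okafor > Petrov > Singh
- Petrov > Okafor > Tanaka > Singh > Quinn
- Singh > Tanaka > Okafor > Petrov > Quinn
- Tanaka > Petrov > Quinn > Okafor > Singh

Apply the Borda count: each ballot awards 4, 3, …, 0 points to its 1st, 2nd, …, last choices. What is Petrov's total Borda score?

Borda scores:
  Tanaka: 1 + 2 + 1 + 4 + 2 + 3 + 4 = 17
  Okafor: 4 + 1 + 3 + 2 + 3 + 2 + 1 = 16
  Petrov: 0 + 0 + 0 + 1 + 4 + 1 + 3 = 9
  Singh: 2 + 4 + 4 + 0 + 1 + 4 + 0 = 15
  Quinn: 3 + 3 + 2 + 3 + 0 + 0 + 2 = 13

9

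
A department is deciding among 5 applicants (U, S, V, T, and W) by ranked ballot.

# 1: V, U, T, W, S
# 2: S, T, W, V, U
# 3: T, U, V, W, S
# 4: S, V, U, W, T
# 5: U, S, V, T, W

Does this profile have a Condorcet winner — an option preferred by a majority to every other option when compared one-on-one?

Head-to-head results (5 voters total):
U vs S: U wins 3–2.
U vs V: V wins 3–2.
U vs T: U wins 3–2.
U vs W: U wins 4–1.
S vs V: S wins 3–2.
S vs T: S wins 3–2.
S vs W: S wins 3–2.
V vs T: V wins 3–2.
V vs W: V wins 4–1.
T vs W: T wins 4–1.
No candidate beats all others: U beats S beats V beats U, a majority cycle.

No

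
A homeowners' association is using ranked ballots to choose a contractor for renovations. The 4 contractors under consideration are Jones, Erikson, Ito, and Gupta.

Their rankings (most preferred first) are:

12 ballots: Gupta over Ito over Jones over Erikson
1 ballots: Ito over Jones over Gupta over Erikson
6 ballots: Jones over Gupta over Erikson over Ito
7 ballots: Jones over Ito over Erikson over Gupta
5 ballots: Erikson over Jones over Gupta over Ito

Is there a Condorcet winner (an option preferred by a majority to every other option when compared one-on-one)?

Yes

Head-to-head results (31 voters total):
Jones vs Erikson: Jones wins 26–5.
Jones vs Ito: Jones wins 18–13.
Jones vs Gupta: Jones wins 19–12.
Erikson vs Ito: Ito wins 20–11.
Erikson vs Gupta: Gupta wins 19–12.
Ito vs Gupta: Gupta wins 23–8.
Jones beats each rival — Erikson (26–5), Ito (18–13), Gupta (19–12) — so Jones is the Condorcet winner.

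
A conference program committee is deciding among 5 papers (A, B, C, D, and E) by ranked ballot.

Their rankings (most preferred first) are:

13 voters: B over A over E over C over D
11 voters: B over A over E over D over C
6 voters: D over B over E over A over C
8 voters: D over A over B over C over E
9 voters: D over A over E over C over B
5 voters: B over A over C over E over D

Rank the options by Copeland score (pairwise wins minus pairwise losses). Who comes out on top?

B

Pairwise results:
  A vs B: B wins 35–17.
  A vs C: A wins 52–0.
  A vs D: A wins 29–23.
  A vs E: A wins 46–6.
  B vs C: B wins 43–9.
  B vs D: B wins 29–23.
  B vs E: B wins 43–9.
  C vs D: D wins 34–18.
  C vs E: E wins 39–13.
  D vs E: E wins 29–23.
Copeland scores (wins − losses):
  A: 3 − 1 = 2
  B: 4 − 0 = 4
  C: 0 − 4 = -4
  D: 1 − 3 = -2
  E: 2 − 2 = 0
B has the best Copeland score.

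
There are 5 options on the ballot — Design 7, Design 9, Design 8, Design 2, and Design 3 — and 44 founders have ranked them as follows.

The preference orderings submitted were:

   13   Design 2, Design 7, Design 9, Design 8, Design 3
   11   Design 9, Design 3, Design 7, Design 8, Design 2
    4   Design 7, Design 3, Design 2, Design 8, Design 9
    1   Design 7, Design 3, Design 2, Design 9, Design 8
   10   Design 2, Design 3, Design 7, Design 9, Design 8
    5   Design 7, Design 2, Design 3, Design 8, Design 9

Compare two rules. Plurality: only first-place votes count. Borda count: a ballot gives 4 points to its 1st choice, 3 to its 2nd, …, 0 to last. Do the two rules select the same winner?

No

Plurality first-place counts: Design 7 10, Design 9 11, Design 8 0, Design 2 23, Design 3 0 → Design 2.
Borda totals: Design 7 121, Design 9 81, Design 8 33, Design 2 117, Design 3 88 → Design 7.
The two rules disagree: plurality picks Design 2, Borda picks Design 7.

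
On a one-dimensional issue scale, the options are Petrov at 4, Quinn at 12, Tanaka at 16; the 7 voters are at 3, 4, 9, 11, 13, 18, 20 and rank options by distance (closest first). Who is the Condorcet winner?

Quinn

With single-peaked preferences on a line, the Condorcet winner is the candidate closest to the median voter.
The median voter (position 11) is closest to Quinn at 12.
Check: Quinn vs Tanaka — voters closer to Quinn: 5 of 7.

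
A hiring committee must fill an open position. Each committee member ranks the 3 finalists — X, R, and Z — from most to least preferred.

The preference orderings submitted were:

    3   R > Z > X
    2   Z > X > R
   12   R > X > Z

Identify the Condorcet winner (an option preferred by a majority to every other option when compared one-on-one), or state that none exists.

Head-to-head results (17 voters total):
X vs R: R wins 15–2.
X vs Z: X wins 12–5.
R vs Z: R wins 15–2.
R beats each rival — X (15–2), Z (15–2) — so R is the Condorcet winner.

R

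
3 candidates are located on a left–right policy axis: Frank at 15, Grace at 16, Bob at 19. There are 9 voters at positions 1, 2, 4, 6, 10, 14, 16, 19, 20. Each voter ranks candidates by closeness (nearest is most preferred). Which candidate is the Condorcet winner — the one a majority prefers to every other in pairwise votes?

With single-peaked preferences on a line, the Condorcet winner is the candidate closest to the median voter.
The median voter (position 10) is closest to Frank at 15.
Check: Frank vs Grace — voters closer to Frank: 6 of 9.

Frank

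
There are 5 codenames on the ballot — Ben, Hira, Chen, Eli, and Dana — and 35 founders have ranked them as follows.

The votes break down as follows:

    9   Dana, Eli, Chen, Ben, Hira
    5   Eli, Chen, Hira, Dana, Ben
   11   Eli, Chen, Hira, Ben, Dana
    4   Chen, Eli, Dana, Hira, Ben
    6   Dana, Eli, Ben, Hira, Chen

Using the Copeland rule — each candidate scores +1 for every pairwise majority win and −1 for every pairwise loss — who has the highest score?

Eli

Pairwise results:
  Ben vs Hira: Hira wins 20–15.
  Ben vs Chen: Chen wins 29–6.
  Ben vs Eli: Eli wins 35–0.
  Ben vs Dana: Dana wins 24–11.
  Hira vs Chen: Chen wins 29–6.
  Hira vs Eli: Eli wins 35–0.
  Hira vs Dana: Dana wins 19–16.
  Chen vs Eli: Eli wins 31–4.
  Chen vs Dana: Chen wins 20–15.
  Eli vs Dana: Eli wins 20–15.
Copeland scores (wins − losses):
  Ben: 0 − 4 = -4
  Hira: 1 − 3 = -2
  Chen: 3 − 1 = 2
  Eli: 4 − 0 = 4
  Dana: 2 − 2 = 0
Eli has the best Copeland score.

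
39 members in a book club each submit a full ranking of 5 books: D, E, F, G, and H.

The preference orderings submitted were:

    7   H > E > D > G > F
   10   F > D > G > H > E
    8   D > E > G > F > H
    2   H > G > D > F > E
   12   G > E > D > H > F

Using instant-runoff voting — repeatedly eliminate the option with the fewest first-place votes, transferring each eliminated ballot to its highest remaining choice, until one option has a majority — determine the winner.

Round 1: G 12, F 10, H 9, D 8, E 0. E has the fewest and is eliminated.
Round 2: G 12, F 10, H 9, D 8. D has the fewest and is eliminated.
Round 3: G 20, F 10, H 9. G has a majority.

G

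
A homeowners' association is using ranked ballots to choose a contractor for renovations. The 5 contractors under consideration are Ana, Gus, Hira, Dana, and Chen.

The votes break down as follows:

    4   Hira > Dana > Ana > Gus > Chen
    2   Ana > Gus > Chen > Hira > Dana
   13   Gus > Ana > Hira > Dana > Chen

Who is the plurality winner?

Gus

First-place vote totals:
  Ana: 2
  Gus: 13
  Hira: 4
  Dana: 0
  Chen: 0
Gus has the most first-place votes.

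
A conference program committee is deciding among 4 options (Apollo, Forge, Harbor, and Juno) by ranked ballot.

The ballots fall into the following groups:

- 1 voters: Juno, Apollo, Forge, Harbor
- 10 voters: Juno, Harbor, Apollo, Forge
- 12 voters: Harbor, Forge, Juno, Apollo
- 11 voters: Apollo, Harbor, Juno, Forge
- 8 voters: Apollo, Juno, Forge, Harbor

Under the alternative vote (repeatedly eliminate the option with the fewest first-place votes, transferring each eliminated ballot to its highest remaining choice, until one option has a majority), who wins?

Round 1: Apollo 19, Harbor 12, Juno 11, Forge 0. Forge has the fewest and is eliminated.
Round 2: Apollo 19, Harbor 12, Juno 11. Juno has the fewest and is eliminated.
Round 3: Harbor 22, Apollo 20. Harbor has a majority.

Harbor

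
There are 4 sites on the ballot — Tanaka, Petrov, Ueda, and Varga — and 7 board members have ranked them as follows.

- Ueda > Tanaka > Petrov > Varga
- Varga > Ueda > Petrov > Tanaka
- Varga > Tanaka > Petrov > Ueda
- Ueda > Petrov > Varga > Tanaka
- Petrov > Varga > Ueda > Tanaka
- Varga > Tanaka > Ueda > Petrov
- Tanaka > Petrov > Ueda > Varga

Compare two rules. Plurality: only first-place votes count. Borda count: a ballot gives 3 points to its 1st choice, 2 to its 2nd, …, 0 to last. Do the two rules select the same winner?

Plurality first-place counts: Tanaka 1, Petrov 1, Ueda 2, Varga 3 → Varga.
Borda totals: Tanaka 9, Petrov 10, Ueda 11, Varga 12 → Varga.
The two rules agree on Varga.

Yes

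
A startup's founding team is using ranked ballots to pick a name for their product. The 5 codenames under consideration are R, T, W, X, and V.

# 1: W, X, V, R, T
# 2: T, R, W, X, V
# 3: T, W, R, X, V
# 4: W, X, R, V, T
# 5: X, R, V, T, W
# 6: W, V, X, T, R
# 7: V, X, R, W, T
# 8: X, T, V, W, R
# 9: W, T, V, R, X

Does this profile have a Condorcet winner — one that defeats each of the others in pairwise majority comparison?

Yes

Head-to-head results (9 voters total):
R vs T: T wins 5–4.
R vs W: W wins 6–3.
R vs X: X wins 6–3.
R vs V: V wins 5–4.
T vs W: W wins 5–4.
T vs X: X wins 6–3.
T vs V: V wins 5–4.
W vs X: W wins 6–3.
W vs V: W wins 6–3.
X vs V: X wins 6–3.
W beats each rival — R (6–3), T (5–4), X (6–3), V (6–3) — so W is the Condorcet winner.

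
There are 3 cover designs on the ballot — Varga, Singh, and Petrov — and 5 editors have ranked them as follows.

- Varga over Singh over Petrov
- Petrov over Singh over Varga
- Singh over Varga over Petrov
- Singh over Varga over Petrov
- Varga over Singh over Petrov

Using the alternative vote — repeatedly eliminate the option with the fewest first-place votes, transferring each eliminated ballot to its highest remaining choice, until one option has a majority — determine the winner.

Round 1: Varga 2, Singh 2, Petrov 1. Petrov has the fewest and is eliminated.
Round 2: Singh 3, Varga 2. Singh has a majority.

Singh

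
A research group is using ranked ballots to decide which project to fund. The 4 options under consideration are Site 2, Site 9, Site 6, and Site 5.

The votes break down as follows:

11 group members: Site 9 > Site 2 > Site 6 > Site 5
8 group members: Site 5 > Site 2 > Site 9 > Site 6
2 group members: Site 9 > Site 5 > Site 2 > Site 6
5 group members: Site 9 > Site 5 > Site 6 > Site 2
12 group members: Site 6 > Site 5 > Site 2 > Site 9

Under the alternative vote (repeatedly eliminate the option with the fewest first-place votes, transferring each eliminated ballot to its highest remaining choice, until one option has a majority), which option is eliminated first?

Round 1: Site 9 18, Site 6 12, Site 5 8, Site 2 0. Site 2 has the fewest and is eliminated.
Round 2: Site 9 18, Site 6 12, Site 5 8. Site 5 has the fewest and is eliminated.
Round 3: Site 9 26, Site 6 12. Site 9 has a majority.

Site 2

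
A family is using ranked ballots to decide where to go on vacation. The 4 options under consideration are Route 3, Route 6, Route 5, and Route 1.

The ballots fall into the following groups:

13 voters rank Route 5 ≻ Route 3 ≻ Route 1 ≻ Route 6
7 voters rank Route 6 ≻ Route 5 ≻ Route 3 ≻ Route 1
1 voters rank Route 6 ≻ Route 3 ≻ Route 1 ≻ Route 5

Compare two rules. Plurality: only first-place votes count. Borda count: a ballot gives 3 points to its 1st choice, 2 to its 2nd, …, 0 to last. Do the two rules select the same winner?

Plurality first-place counts: Route 3 0, Route 6 8, Route 5 13, Route 1 0 → Route 5.
Borda totals: Route 3 35, Route 6 24, Route 5 53, Route 1 14 → Route 5.
The two rules agree on Route 5.

Yes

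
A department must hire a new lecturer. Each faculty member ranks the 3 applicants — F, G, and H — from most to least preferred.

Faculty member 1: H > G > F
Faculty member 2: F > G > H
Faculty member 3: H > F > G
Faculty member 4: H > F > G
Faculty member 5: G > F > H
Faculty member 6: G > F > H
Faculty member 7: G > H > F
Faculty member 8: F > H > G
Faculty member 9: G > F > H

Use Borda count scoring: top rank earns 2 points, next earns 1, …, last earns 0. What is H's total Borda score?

Borda scores:
  F: 0 + 2 + 1 + 1 + 1 + 1 + 0 + 2 + 1 = 9
  G: 1 + 1 + 0 + 0 + 2 + 2 + 2 + 0 + 2 = 10
  H: 2 + 0 + 2 + 2 + 0 + 0 + 1 + 1 + 0 = 8

8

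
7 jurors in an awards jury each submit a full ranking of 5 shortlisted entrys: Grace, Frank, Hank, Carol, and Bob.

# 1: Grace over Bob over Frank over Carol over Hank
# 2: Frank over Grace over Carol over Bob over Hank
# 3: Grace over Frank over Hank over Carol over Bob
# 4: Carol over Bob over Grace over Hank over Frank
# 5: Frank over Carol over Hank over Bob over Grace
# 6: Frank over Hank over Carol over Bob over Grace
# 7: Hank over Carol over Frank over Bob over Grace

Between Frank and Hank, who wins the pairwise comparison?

Frank

Ballots ranking Frank above Hank: 5.
Ballots ranking Hank above Frank: 2.
Frank wins the head-to-head, 5–2.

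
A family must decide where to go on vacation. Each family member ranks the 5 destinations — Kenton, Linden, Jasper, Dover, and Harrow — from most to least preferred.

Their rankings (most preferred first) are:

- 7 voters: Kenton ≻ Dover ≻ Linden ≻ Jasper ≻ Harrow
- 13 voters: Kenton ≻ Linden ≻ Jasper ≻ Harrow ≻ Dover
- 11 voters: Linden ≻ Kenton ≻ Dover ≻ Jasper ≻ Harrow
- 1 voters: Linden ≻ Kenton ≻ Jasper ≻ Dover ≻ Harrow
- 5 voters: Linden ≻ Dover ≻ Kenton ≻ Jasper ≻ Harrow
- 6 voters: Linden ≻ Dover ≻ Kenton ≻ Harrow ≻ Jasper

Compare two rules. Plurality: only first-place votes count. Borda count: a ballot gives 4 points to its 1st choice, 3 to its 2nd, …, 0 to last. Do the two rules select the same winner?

Plurality first-place counts: Kenton 20, Linden 23, Jasper 0, Dover 0, Harrow 0 → Linden.
Borda totals: Kenton 138, Linden 145, Jasper 51, Dover 77, Harrow 19 → Linden.
The two rules agree on Linden.

Yes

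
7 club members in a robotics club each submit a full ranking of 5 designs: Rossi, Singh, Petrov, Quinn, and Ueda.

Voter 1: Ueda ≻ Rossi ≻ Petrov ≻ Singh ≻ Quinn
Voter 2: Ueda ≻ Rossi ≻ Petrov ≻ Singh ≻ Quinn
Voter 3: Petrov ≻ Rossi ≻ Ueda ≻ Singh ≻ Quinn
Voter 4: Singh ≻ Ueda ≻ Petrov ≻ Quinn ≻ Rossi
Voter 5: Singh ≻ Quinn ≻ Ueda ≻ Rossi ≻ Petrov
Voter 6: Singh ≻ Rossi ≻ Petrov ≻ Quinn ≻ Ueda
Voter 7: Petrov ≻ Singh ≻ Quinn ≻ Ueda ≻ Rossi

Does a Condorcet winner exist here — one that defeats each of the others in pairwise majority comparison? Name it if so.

Head-to-head results (7 voters total):
Rossi vs Singh: Singh wins 4–3.
Rossi vs Petrov: Rossi wins 4–3.
Rossi vs Quinn: Rossi wins 4–3.
Rossi vs Ueda: Ueda wins 5–2.
Singh vs Petrov: Petrov wins 4–3.
Singh vs Quinn: Singh wins 7–0.
Singh vs Ueda: Singh wins 4–3.
Petrov vs Quinn: Petrov wins 6–1.
Petrov vs Ueda: Ueda wins 4–3.
Quinn vs Ueda: Ueda wins 4–3.
No candidate beats all others: Rossi beats Petrov beats Singh beats Rossi, a majority cycle.

No Condorcet winner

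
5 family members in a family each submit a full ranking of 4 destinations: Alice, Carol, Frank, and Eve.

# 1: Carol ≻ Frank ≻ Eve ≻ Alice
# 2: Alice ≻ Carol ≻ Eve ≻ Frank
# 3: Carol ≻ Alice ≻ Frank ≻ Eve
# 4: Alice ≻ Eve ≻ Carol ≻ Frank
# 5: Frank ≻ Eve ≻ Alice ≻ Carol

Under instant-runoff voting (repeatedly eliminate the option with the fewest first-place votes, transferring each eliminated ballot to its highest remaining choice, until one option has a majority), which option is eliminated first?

Round 1: Alice 2, Carol 2, Frank 1, Eve 0. Eve has the fewest and is eliminated.
Round 2: Alice 2, Carol 2, Frank 1. Frank has the fewest and is eliminated.
Round 3: Alice 3, Carol 2. Alice has a majority.

Eve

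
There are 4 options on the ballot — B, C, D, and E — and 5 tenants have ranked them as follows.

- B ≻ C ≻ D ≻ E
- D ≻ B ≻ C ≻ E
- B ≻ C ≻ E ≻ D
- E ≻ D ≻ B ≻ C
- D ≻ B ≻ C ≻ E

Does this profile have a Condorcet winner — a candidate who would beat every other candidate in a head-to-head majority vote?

Yes

Head-to-head results (5 voters total):
B vs C: B wins 5–0.
B vs D: D wins 3–2.
B vs E: B wins 4–1.
C vs D: D wins 3–2.
C vs E: C wins 4–1.
D vs E: D wins 3–2.
D beats each rival — B (3–2), C (3–2), E (3–2) — so D is the Condorcet winner.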